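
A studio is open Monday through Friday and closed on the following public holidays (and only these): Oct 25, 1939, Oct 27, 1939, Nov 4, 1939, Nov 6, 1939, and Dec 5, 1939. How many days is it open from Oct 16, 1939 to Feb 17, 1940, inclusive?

86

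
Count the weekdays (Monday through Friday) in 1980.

1 January 1980 is a Tuesday.
From 1 January 1980 to 31 December 1980 is 366 days inclusive.
366 = 7 × 52 + 2, so there are 52 full weeks plus 2 extra days.
Each full week contributes 5 weekdays (Mon–Fri): 52 × 5 = 260.
The 2 extra days are Tuesday, Wednesday — 2 of them qualify.
Total: 260 + 2 = 262.

262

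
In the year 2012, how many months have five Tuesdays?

A month has five Tuesdays exactly when Tuesday falls within its first (length − 28) days.
Jan: 31 days, starts Sun → 5 of Sun, Mon, Tue ✓
Feb: 29 days, starts Wed → 5 of Wed
Mar: 31 days, starts Thu → 5 of Thu, Fri, Sat
Apr: 30 days, starts Sun → 5 of Sun, Mon
May: 31 days, starts Tue → 5 of Tue, Wed, Thu ✓
Jun: 30 days, starts Fri → 5 of Fri, Sat
Jul: 31 days, starts Sun → 5 of Sun, Mon, Tue ✓
Aug: 31 days, starts Wed → 5 of Wed, Thu, Fri
Sep: 30 days, starts Sat → 5 of Sat, Sun
Oct: 31 days, starts Mon → 5 of Mon, Tue, Wed ✓
Nov: 30 days, starts Thu → 5 of Thu, Fri
Dec: 31 days, starts Sat → 5 of Sat, Sun, Mon
Months with five Tuesdays: Jan, May, Jul, Oct.

4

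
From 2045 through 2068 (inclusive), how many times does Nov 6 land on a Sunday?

Day of week of November 6 in each year:
2045: Mon, 2046: Tue, 2047: Wed, 2048: Fri, 2049: Sat, 2050: Sun ✓, 2051: Mon, 2052: Wed, 2053: Thu, 2054: Fri, 2055: Sat, 2056: Mon, 2057: Tue, 2058: Wed, 2059: Thu, 2060: Sat, 2061: Sun ✓, 2062: Mon, 2063: Tue, 2064: Thu, 2065: Fri, 2066: Sat, 2067: Sun ✓, 2068: Tue
Sundays: 2050, 2061, 2067.

3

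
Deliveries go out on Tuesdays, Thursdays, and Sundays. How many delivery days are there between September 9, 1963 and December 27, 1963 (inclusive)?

September 9, 1963 is a Monday.
That's 110 days from start to end, counting both.
110 = 7 × 15 + 5, so there are 15 full weeks plus 5 extra days.
Each full week contributes 3 days from the set (Tue, Thu, Sun): 15 × 3 = 45.
The 5 extra days are Monday, Tuesday, Wednesday, Thursday, Friday — 2 of them qualify.
Total: 45 + 2 = 47.

47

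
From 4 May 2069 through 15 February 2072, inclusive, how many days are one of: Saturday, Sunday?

4 May 2069 is a Saturday.
That's 1018 days from start to end, counting both.
1018 = 7 × 145 + 3, so there are 145 full weeks plus 3 extra days.
Each full week contributes 2 days from the set (Sat, Sun): 145 × 2 = 290.
The 3 extra days are Sat, Sun, Mon — 2 of them qualify.
Total: 290 + 2 = 292.

292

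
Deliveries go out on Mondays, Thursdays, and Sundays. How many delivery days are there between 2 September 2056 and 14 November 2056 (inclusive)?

32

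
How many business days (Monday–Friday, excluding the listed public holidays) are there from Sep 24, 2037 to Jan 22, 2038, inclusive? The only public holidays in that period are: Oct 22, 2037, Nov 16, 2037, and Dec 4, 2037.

84 business days

Sep 24, 2037 is a Thursday.
That's 121 days from start to end, counting both.
121 = 7 × 17 + 2, so there are 17 full weeks plus 2 extra days.
Each full week contributes 5 weekdays (Mon–Fri): 17 × 5 = 85.
The 2 extra days are Thu, Fri — 2 of them qualify.
Total: 85 + 2 = 87.
Holidays: Oct 22, 2037 (Thu); Nov 16, 2037 (Mon); Dec 4, 2037 (Fri).
All 3 holidays fall on weekdays, so subtract 3.
Business days: 87 − 3 = 84.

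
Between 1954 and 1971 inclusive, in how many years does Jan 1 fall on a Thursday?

2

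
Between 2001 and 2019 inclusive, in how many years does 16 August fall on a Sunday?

Day of week of August 16 in each year:
2001: Thu, 2002: Fri, 2003: Sat, 2004: Mon, 2005: Tue, 2006: Wed, 2007: Thu, 2008: Sat, 2009: Sun ✓, 2010: Mon, 2011: Tue, 2012: Thu, 2013: Fri, 2014: Sat, 2015: Sun ✓, 2016: Tue, 2017: Wed, 2018: Thu, 2019: Fri
Sundays: 2009, 2015.

2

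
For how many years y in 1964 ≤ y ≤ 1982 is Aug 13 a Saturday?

2

Day of week of August 13 in each year:
1964: Thu, 1965: Fri, 1966: Sat ✓, 1967: Sun, 1968: Tue, 1969: Wed, 1970: Thu, 1971: Fri, 1972: Sun, 1973: Mon, 1974: Tue, 1975: Wed, 1976: Fri, 1977: Sat ✓, 1978: Sun, 1979: Mon, 1980: Wed, 1981: Thu, 1982: Fri
Saturdays: 1966, 1977.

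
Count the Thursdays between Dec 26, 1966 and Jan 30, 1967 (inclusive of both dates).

5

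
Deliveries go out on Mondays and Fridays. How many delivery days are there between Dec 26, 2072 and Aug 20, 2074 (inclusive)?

173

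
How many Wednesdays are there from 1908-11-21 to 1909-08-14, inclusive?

1908-11-21 is a Saturday.
The range spans 267 days (inclusive of both endpoints).
267 = 7 × 38 + 1, so there are 38 full weeks plus 1 extra day.
Each full week contributes one Wednesday: 38 so far.
The 1 extra day is Sat — none qualify.
Total: 38 + 0 = 38.

38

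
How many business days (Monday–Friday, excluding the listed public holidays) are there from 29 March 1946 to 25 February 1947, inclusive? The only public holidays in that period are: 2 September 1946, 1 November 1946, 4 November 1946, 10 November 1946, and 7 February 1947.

234 business days

29 March 1946 is a Friday.
From 29 March 1946 to 25 February 1947 is 334 days inclusive.
334 = 7 × 47 + 5, so there are 47 full weeks plus 5 extra days.
Each full week contributes 5 weekdays (Mon–Fri): 47 × 5 = 235.
The 5 extra days are Friday, Saturday, Sunday, Monday, Tuesday — 3 of them qualify.
Total: 235 + 3 = 238.
Holidays: 2 September 1946 (Mon); 1 November 1946 (Fri); 4 November 1946 (Mon); 10 November 1946 (Sun); 7 February 1947 (Fri).
4 of the 5 holidays fall on weekdays; the rest are weekends and were already excluded.
Business days: 238 − 4 = 234.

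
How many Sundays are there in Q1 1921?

1 January 1921 is a Saturday.
From 1 January 1921 to 31 March 1921 is 90 days inclusive.
90 = 7 × 12 + 6, so there are 12 full weeks plus 6 extra days.
Each full week contributes one Sunday: 12 so far.
The 6 extra days are Sat, Sun, Mon, Tue, Wed, Thu — 1 of them qualifies.
Total: 12 + 1 = 13.

13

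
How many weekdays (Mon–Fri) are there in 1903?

January 1, 1903 is a Thursday.
From January 1, 1903 to December 31, 1903 is 365 days inclusive.
365 = 7 × 52 + 1, so there are 52 full weeks plus 1 extra day.
Each full week contributes 5 weekdays (Mon–Fri): 52 × 5 = 260.
The 1 extra day is Thursday — 1 of them qualifies.
Total: 260 + 1 = 261.

261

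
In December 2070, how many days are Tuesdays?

5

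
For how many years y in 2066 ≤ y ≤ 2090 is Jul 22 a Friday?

4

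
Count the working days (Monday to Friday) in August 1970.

21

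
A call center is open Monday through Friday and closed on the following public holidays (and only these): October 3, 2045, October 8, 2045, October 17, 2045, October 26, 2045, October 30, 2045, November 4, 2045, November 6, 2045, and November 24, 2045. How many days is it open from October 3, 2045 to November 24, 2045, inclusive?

October 3, 2045 is a Tuesday.
The range spans 53 days (inclusive of both endpoints).
53 = 7 × 7 + 4, so there are 7 full weeks plus 4 extra days.
Each full week contributes 5 weekdays (Mon–Fri): 7 × 5 = 35.
The 4 extra days are Tue, Wed, Thu, Fri — 4 of them qualify.
Total: 35 + 4 = 39.
Holidays: October 3, 2045 (Tue); October 8, 2045 (Sun); October 17, 2045 (Tue); October 26, 2045 (Thu); October 30, 2045 (Mon); November 4, 2045 (Sat); November 6, 2045 (Mon); November 24, 2045 (Fri).
6 of the 8 holidays fall on weekdays; the rest are weekends and were already excluded.
Business days: 39 − 6 = 33.

33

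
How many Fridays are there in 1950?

52

Jan 1, 1950 is a Sunday.
The range spans 365 days (inclusive of both endpoints).
365 = 7 × 52 + 1, so there are 52 full weeks plus 1 extra day.
Each full week contributes one Friday: 52 so far.
The 1 extra day is Sunday — none qualify.
Total: 52 + 0 = 52.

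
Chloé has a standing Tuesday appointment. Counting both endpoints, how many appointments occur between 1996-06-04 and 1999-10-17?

176 Tuesdays

1996-06-04 is a Tuesday.
From 1996-06-04 to 1999-10-17 is 1231 days inclusive.
1231 = 7 × 175 + 6, so there are 175 full weeks plus 6 extra days.
Each full week contributes one Tuesday: 175 so far.
The 6 extra days are Tue, Wed, Thu, Fri, Sat, Sun — 1 of them qualifies.
Total: 175 + 1 = 176.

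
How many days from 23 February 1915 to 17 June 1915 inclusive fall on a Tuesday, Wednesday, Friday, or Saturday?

66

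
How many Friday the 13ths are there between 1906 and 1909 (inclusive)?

7

Friday-the-13ths by year:
1906: Apr, Jul
1907: Sep, Dec
1908: Mar, Nov
1909: Aug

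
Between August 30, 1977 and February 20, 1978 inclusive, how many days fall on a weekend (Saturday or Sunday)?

50

August 30, 1977 is a Tuesday.
That's 175 days from start to end, counting both.
175 = 7 × 25, so the span is exactly 25 full weeks.
Each full week contributes 2 weekend days (Sat, Sun): 25 × 2 = 50.
Total: 50.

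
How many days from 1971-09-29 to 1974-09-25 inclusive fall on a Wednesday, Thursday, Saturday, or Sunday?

625

1971-09-29 is a Wednesday.
From 1971-09-29 to 1974-09-25 is 1093 days inclusive.
1093 = 7 × 156 + 1, so there are 156 full weeks plus 1 extra day.
Each full week contributes 4 days from the set (Wed, Thu, Sat, Sun): 156 × 4 = 624.
The 1 extra day is Wed — 1 of them qualifies.
Total: 624 + 1 = 625.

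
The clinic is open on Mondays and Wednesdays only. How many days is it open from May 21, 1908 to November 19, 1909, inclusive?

156

May 21, 1908 is a Thursday.
The range spans 548 days (inclusive of both endpoints).
548 = 7 × 78 + 2, so there are 78 full weeks plus 2 extra days.
Each full week contributes 2 days from the set (Mon, Wed): 78 × 2 = 156.
The 2 extra days are Thursday, Friday — none qualify.
Total: 156 + 0 = 156.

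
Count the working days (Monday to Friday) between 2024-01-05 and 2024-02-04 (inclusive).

2024-01-05 is a Friday.
That's 31 days from start to end, counting both.
31 = 7 × 4 + 3, so there are 4 full weeks plus 3 extra days.
Each full week contributes 5 weekdays (Mon–Fri): 4 × 5 = 20.
The 3 extra days are Friday, Saturday, Sunday — 1 of them qualifies.
Total: 20 + 1 = 21.

21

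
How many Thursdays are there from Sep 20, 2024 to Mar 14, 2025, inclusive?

Sep 20, 2024 is a Friday.
From Sep 20, 2024 to Mar 14, 2025 is 176 days inclusive.
176 = 7 × 25 + 1, so there are 25 full weeks plus 1 extra day.
Each full week contributes one Thursday: 25 so far.
The 1 extra day is Fri — none qualify.
Total: 25 + 0 = 25.

25 Thursdays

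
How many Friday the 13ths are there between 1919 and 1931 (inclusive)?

Friday-the-13ths by year:
1919: Jun
1920: Feb, Aug
1921: May
1922: Jan, Oct
1923: Apr, Jul
1924: Jun
1925: Feb, Mar, Nov
1926: Aug
1927: May
1928: Jan, Apr, Jul
1929: Sep, Dec
1930: Jun
1931: Feb, Mar, Nov

23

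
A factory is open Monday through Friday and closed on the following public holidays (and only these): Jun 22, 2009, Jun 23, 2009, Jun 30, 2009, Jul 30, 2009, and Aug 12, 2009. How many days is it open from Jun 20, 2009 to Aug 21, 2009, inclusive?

Jun 20, 2009 is a Saturday.
The range spans 63 days (inclusive of both endpoints).
63 = 7 × 9, so the span is exactly 9 full weeks.
Each full week contributes 5 weekdays (Mon–Fri): 9 × 5 = 45.
Total: 45.
Holidays: Jun 22, 2009 (Mon); Jun 23, 2009 (Tue); Jun 30, 2009 (Tue); Jul 30, 2009 (Thu); Aug 12, 2009 (Wed).
All 5 holidays fall on weekdays, so subtract 5.
Business days: 45 − 5 = 40.

40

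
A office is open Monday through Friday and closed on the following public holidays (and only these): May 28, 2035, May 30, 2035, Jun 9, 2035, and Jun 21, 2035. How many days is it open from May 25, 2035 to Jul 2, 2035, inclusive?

24

May 25, 2035 is a Friday.
From May 25, 2035 to Jul 2, 2035 is 39 days inclusive.
39 = 7 × 5 + 4, so there are 5 full weeks plus 4 extra days.
Each full week contributes 5 weekdays (Mon–Fri): 5 × 5 = 25.
The 4 extra days are Friday, Saturday, Sunday, Monday — 2 of them qualify.
Total: 25 + 2 = 27.
Holidays: May 28, 2035 (Mon); May 30, 2035 (Wed); Jun 9, 2035 (Sat); Jun 21, 2035 (Thu).
3 of the 4 holidays fall on weekdays; the rest are weekends and were already excluded.
Business days: 27 − 3 = 24.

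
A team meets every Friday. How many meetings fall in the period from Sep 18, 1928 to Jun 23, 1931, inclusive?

144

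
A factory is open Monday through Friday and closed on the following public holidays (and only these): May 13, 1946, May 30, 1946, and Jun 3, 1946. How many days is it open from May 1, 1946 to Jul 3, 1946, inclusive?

May 1, 1946 is a Wednesday.
From May 1, 1946 to Jul 3, 1946 is 64 days inclusive.
64 = 7 × 9 + 1, so there are 9 full weeks plus 1 extra day.
Each full week contributes 5 weekdays (Mon–Fri): 9 × 5 = 45.
The 1 extra day is Wednesday — 1 of them qualifies.
Total: 45 + 1 = 46.
Holidays: May 13, 1946 (Mon); May 30, 1946 (Thu); Jun 3, 1946 (Mon).
All 3 holidays fall on weekdays, so subtract 3.
Business days: 46 − 3 = 43.

43 business days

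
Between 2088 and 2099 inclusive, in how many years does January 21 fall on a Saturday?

2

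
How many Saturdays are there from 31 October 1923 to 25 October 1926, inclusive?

156 Saturdays

31 October 1923 is a Wednesday.
From 31 October 1923 to 25 October 1926 is 1091 days inclusive.
1091 = 7 × 155 + 6, so there are 155 full weeks plus 6 extra days.
Each full week contributes one Saturday: 155 so far.
The 6 extra days are Wed, Thu, Fri, Sat, Sun, Mon — 1 of them qualifies.
Total: 155 + 1 = 156.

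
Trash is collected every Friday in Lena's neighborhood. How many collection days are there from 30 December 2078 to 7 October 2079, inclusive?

30 December 2078 is a Friday.
That's 282 days from start to end, counting both.
282 = 7 × 40 + 2, so there are 40 full weeks plus 2 extra days.
Each full week contributes one Friday: 40 so far.
The 2 extra days are Friday, Saturday — 1 of them qualifies.
Total: 40 + 1 = 41.

41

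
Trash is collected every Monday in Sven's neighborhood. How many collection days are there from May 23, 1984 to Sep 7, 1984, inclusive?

May 23, 1984 is a Wednesday.
The range spans 108 days (inclusive of both endpoints).
108 = 7 × 15 + 3, so there are 15 full weeks plus 3 extra days.
Each full week contributes one Monday: 15 so far.
The 3 extra days are Wednesday, Thursday, Friday — none qualify.
Total: 15 + 0 = 15.

15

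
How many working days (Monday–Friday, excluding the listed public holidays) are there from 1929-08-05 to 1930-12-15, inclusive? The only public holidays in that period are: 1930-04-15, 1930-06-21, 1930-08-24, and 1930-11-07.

354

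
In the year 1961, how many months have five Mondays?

4

A month has five Mondays exactly when Monday falls within its first (length − 28) days.
Jan: 31 days, starts Sun → 5 of Sun, Mon, Tue ✓
Feb: 28 days, starts Wed → 5 of (none)
Mar: 31 days, starts Wed → 5 of Wed, Thu, Fri
Apr: 30 days, starts Sat → 5 of Sat, Sun
May: 31 days, starts Mon → 5 of Mon, Tue, Wed ✓
Jun: 30 days, starts Thu → 5 of Thu, Fri
Jul: 31 days, starts Sat → 5 of Sat, Sun, Mon ✓
Aug: 31 days, starts Tue → 5 of Tue, Wed, Thu
Sep: 30 days, starts Fri → 5 of Fri, Sat
Oct: 31 days, starts Sun → 5 of Sun, Mon, Tue ✓
Nov: 30 days, starts Wed → 5 of Wed, Thu
Dec: 31 days, starts Fri → 5 of Fri, Sat, Sun
Months with five Mondays: Jan, May, Jul, Oct.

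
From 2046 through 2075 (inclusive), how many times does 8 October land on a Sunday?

Day of week of October 8 in each year:
2046: Mon, 2047: Tue, 2048: Thu, 2049: Fri, 2050: Sat, 2051: Sun ✓, 2052: Tue, 2053: Wed, 2054: Thu, 2055: Fri, 2056: Sun ✓, 2057: Mon, 2058: Tue, 2059: Wed, 2060: Fri, 2061: Sat, 2062: Sun ✓, 2063: Mon, 2064: Wed, 2065: Thu, 2066: Fri, 2067: Sat, 2068: Mon, 2069: Tue, 2070: Wed, 2071: Thu, 2072: Sat, 2073: Sun ✓, 2074: Mon, 2075: Tue
Sundays: 2051, 2056, 2062, 2073.

4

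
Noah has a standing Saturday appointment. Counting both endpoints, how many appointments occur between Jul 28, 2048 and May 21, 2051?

Jul 28, 2048 is a Tuesday.
From Jul 28, 2048 to May 21, 2051 is 1028 days inclusive.
1028 = 7 × 146 + 6, so there are 146 full weeks plus 6 extra days.
Each full week contributes one Saturday: 146 so far.
The 6 extra days are Tuesday, Wednesday, Thursday, Friday, Saturday, Sunday — 1 of them qualifies.
Total: 146 + 1 = 147.

147 Saturdays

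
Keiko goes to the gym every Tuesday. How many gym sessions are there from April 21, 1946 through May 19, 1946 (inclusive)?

4

April 21, 1946 is a Sunday.
From April 21, 1946 to May 19, 1946 is 29 days inclusive.
29 = 7 × 4 + 1, so there are 4 full weeks plus 1 extra day.
Each full week contributes one Tuesday: 4 so far.
The 1 extra day is Sun — none qualify.
Total: 4 + 0 = 4.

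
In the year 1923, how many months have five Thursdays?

4

A month has five Thursdays exactly when Thursday falls within its first (length − 28) days.
Jan: 31 days, starts Mon → 5 of Mon, Tue, Wed
Feb: 28 days, starts Thu → 5 of (none)
Mar: 31 days, starts Thu → 5 of Thu, Fri, Sat ✓
Apr: 30 days, starts Sun → 5 of Sun, Mon
May: 31 days, starts Tue → 5 of Tue, Wed, Thu ✓
Jun: 30 days, starts Fri → 5 of Fri, Sat
Jul: 31 days, starts Sun → 5 of Sun, Mon, Tue
Aug: 31 days, starts Wed → 5 of Wed, Thu, Fri ✓
Sep: 30 days, starts Sat → 5 of Sat, Sun
Oct: 31 days, starts Mon → 5 of Mon, Tue, Wed
Nov: 30 days, starts Thu → 5 of Thu, Fri ✓
Dec: 31 days, starts Sat → 5 of Sat, Sun, Mon
Months with five Thursdays: Mar, May, Aug, Nov.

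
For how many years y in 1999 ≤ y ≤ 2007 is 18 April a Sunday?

2

Day of week of April 18 in each year:
1999: Sun ✓, 2000: Tue, 2001: Wed, 2002: Thu, 2003: Fri, 2004: Sun ✓, 2005: Mon, 2006: Tue, 2007: Wed
Sundays: 1999, 2004.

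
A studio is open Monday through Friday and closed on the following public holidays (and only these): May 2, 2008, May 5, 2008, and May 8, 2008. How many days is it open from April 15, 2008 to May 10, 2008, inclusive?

April 15, 2008 is a Tuesday.
From April 15, 2008 to May 10, 2008 is 26 days inclusive.
26 = 7 × 3 + 5, so there are 3 full weeks plus 5 extra days.
Each full week contributes 5 weekdays (Mon–Fri): 3 × 5 = 15.
The 5 extra days are Tue, Wed, Thu, Fri, Sat — 4 of them qualify.
Total: 15 + 4 = 19.
Holidays: May 2, 2008 (Fri); May 5, 2008 (Mon); May 8, 2008 (Thu).
All 3 holidays fall on weekdays, so subtract 3.
Business days: 19 − 3 = 16.

16 business days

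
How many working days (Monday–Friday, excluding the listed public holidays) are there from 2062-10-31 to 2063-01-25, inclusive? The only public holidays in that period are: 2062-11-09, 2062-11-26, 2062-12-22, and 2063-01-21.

61 working days

2062-10-31 is a Tuesday.
The range spans 87 days (inclusive of both endpoints).
87 = 7 × 12 + 3, so there are 12 full weeks plus 3 extra days.
Each full week contributes 5 weekdays (Mon–Fri): 12 × 5 = 60.
The 3 extra days are Tue, Wed, Thu — 3 of them qualify.
Total: 60 + 3 = 63.
Holidays: 2062-11-09 (Thu); 2062-11-26 (Sun); 2062-12-22 (Fri); 2063-01-21 (Sun).
2 of the 4 holidays fall on weekdays; the rest are weekends and were already excluded.
Business days: 63 − 2 = 61.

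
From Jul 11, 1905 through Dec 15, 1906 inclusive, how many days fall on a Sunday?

74

Jul 11, 1905 is a Tuesday.
That's 523 days from start to end, counting both.
523 = 7 × 74 + 5, so there are 74 full weeks plus 5 extra days.
Each full week contributes one Sunday: 74 so far.
The 5 extra days are Tue, Wed, Thu, Fri, Sat — none qualify.
Total: 74 + 0 = 74.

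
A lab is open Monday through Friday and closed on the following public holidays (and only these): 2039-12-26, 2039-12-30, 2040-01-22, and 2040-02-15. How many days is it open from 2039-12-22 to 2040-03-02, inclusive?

49

2039-12-22 is a Thursday.
That's 72 days from start to end, counting both.
72 = 7 × 10 + 2, so there are 10 full weeks plus 2 extra days.
Each full week contributes 5 weekdays (Mon–Fri): 10 × 5 = 50.
The 2 extra days are Thu, Fri — 2 of them qualify.
Total: 50 + 2 = 52.
Holidays: 2039-12-26 (Mon); 2039-12-30 (Fri); 2040-01-22 (Sun); 2040-02-15 (Wed).
3 of the 4 holidays fall on weekdays; the rest are weekends and were already excluded.
Business days: 52 − 3 = 49.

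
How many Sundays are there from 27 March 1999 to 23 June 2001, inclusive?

117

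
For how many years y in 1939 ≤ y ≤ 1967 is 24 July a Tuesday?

4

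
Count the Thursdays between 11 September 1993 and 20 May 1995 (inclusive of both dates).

88 Thursdays

11 September 1993 is a Saturday.
That's 617 days from start to end, counting both.
617 = 7 × 88 + 1, so there are 88 full weeks plus 1 extra day.
Each full week contributes one Thursday: 88 so far.
The 1 extra day is Saturday — none qualify.
Total: 88 + 0 = 88.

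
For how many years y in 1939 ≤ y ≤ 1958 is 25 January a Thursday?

Day of week of January 25 in each year:
1939: Wed, 1940: Thu ✓, 1941: Sat, 1942: Sun, 1943: Mon, 1944: Tue, 1945: Thu ✓, 1946: Fri, 1947: Sat, 1948: Sun, 1949: Tue, 1950: Wed, 1951: Thu ✓, 1952: Fri, 1953: Sun, 1954: Mon, 1955: Tue, 1956: Wed, 1957: Fri, 1958: Sat
Thursdays: 1940, 1945, 1951.

3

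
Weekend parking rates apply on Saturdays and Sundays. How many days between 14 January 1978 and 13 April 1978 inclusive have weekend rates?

26

14 January 1978 is a Saturday.
The range spans 90 days (inclusive of both endpoints).
90 = 7 × 12 + 6, so there are 12 full weeks plus 6 extra days.
Each full week contributes 2 weekend days (Sat, Sun): 12 × 2 = 24.
The 6 extra days are Saturday, Sunday, Monday, Tuesday, Wednesday, Thursday — 2 of them qualify.
Total: 24 + 2 = 26.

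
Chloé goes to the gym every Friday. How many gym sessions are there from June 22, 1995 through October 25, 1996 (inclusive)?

June 22, 1995 is a Thursday.
The range spans 492 days (inclusive of both endpoints).
492 = 7 × 70 + 2, so there are 70 full weeks plus 2 extra days.
Each full week contributes one Friday: 70 so far.
The 2 extra days are Thursday, Friday — 1 of them qualifies.
Total: 70 + 1 = 71.

71 Fridays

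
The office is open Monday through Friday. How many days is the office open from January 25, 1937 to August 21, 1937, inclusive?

150

January 25, 1937 is a Monday.
The range spans 209 days (inclusive of both endpoints).
209 = 7 × 29 + 6, so there are 29 full weeks plus 6 extra days.
Each full week contributes 5 weekdays (Mon–Fri): 29 × 5 = 145.
The 6 extra days are Mon, Tue, Wed, Thu, Fri, Sat — 5 of them qualify.
Total: 145 + 5 = 150.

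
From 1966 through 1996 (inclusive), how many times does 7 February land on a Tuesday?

5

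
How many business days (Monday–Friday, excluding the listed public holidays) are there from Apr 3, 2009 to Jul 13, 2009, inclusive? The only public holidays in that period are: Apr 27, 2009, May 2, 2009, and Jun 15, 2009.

Apr 3, 2009 is a Friday.
That's 102 days from start to end, counting both.
102 = 7 × 14 + 4, so there are 14 full weeks plus 4 extra days.
Each full week contributes 5 weekdays (Mon–Fri): 14 × 5 = 70.
The 4 extra days are Fri, Sat, Sun, Mon — 2 of them qualify.
Total: 70 + 2 = 72.
Holidays: Apr 27, 2009 (Mon); May 2, 2009 (Sat); Jun 15, 2009 (Mon).
2 of the 3 holidays fall on weekdays; the rest are weekends and were already excluded.
Business days: 72 − 2 = 70.

70 business days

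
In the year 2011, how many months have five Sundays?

4

A month has five Sundays exactly when Sunday falls within its first (length − 28) days.
Jan: 31 days, starts Sat → 5 of Sat, Sun, Mon ✓
Feb: 28 days, starts Tue → 5 of (none)
Mar: 31 days, starts Tue → 5 of Tue, Wed, Thu
Apr: 30 days, starts Fri → 5 of Fri, Sat
May: 31 days, starts Sun → 5 of Sun, Mon, Tue ✓
Jun: 30 days, starts Wed → 5 of Wed, Thu
Jul: 31 days, starts Fri → 5 of Fri, Sat, Sun ✓
Aug: 31 days, starts Mon → 5 of Mon, Tue, Wed
Sep: 30 days, starts Thu → 5 of Thu, Fri
Oct: 31 days, starts Sat → 5 of Sat, Sun, Mon ✓
Nov: 30 days, starts Tue → 5 of Tue, Wed
Dec: 31 days, starts Thu → 5 of Thu, Fri, Sat
Months with five Sundays: Jan, May, Jul, Oct.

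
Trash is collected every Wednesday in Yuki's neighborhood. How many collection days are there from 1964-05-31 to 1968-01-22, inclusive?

1964-05-31 is a Sunday.
That's 1332 days from start to end, counting both.
1332 = 7 × 190 + 2, so there are 190 full weeks plus 2 extra days.
Each full week contributes one Wednesday: 190 so far.
The 2 extra days are Sunday, Monday — none qualify.
Total: 190 + 0 = 190.

190 Wednesdays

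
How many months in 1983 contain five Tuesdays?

4

A month has five Tuesdays exactly when Tuesday falls within its first (length − 28) days.
Jan: 31 days, starts Sat → 5 of Sat, Sun, Mon
Feb: 28 days, starts Tue → 5 of (none)
Mar: 31 days, starts Tue → 5 of Tue, Wed, Thu ✓
Apr: 30 days, starts Fri → 5 of Fri, Sat
May: 31 days, starts Sun → 5 of Sun, Mon, Tue ✓
Jun: 30 days, starts Wed → 5 of Wed, Thu
Jul: 31 days, starts Fri → 5 of Fri, Sat, Sun
Aug: 31 days, starts Mon → 5 of Mon, Tue, Wed ✓
Sep: 30 days, starts Thu → 5 of Thu, Fri
Oct: 31 days, starts Sat → 5 of Sat, Sun, Mon
Nov: 30 days, starts Tue → 5 of Tue, Wed ✓
Dec: 31 days, starts Thu → 5 of Thu, Fri, Sat
Months with five Tuesdays: Mar, May, Aug, Nov.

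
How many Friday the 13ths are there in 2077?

The 13th falls on a Friday when the month's 13th has weekday Fri.
Jan 13 is Wed; Feb 13 is Sat; Mar 13 is Sat; Apr 13 is Tue; May 13 is Thu; Jun 13 is Sun; Jul 13 is Tue; Aug 13 is Fri ✓; Sep 13 is Mon; Oct 13 is Wed; Nov 13 is Sat; Dec 13 is Mon.
Friday the 13ths: Aug.

1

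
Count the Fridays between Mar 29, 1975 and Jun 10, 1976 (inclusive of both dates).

Mar 29, 1975 is a Saturday.
The range spans 440 days (inclusive of both endpoints).
440 = 7 × 62 + 6, so there are 62 full weeks plus 6 extra days.
Each full week contributes one Friday: 62 so far.
The 6 extra days are Sat, Sun, Mon, Tue, Wed, Thu — none qualify.
Total: 62 + 0 = 62.

62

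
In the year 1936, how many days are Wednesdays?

53

1 January 1936 is a Wednesday.
That's 366 days from start to end, counting both.
366 = 7 × 52 + 2, so there are 52 full weeks plus 2 extra days.
Each full week contributes one Wednesday: 52 so far.
The 2 extra days are Wednesday, Thursday — 1 of them qualifies.
Total: 52 + 1 = 53.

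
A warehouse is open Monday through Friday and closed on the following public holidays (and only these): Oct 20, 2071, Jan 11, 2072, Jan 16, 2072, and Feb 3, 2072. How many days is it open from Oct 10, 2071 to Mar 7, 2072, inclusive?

103 working days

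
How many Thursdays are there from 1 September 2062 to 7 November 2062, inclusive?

1 September 2062 is a Friday.
From 1 September 2062 to 7 November 2062 is 68 days inclusive.
68 = 7 × 9 + 5, so there are 9 full weeks plus 5 extra days.
Each full week contributes one Thursday: 9 so far.
The 5 extra days are Friday, Saturday, Sunday, Monday, Tuesday — none qualify.
Total: 9 + 0 = 9.

9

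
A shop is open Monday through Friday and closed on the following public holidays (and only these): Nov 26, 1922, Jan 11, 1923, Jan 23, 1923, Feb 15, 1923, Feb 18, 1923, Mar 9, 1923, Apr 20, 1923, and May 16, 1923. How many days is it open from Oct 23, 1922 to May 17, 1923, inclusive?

143

Oct 23, 1922 is a Monday.
The range spans 207 days (inclusive of both endpoints).
207 = 7 × 29 + 4, so there are 29 full weeks plus 4 extra days.
Each full week contributes 5 weekdays (Mon–Fri): 29 × 5 = 145.
The 4 extra days are Mon, Tue, Wed, Thu — 4 of them qualify.
Total: 145 + 4 = 149.
Holidays: Nov 26, 1922 (Sun); Jan 11, 1923 (Thu); Jan 23, 1923 (Tue); Feb 15, 1923 (Thu); Feb 18, 1923 (Sun); Mar 9, 1923 (Fri); Apr 20, 1923 (Fri); May 16, 1923 (Wed).
6 of the 8 holidays fall on weekdays; the rest are weekends and were already excluded.
Business days: 149 − 6 = 143.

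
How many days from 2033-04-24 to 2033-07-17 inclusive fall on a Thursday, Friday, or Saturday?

36

2033-04-24 is a Sunday.
From 2033-04-24 to 2033-07-17 is 85 days inclusive.
85 = 7 × 12 + 1, so there are 12 full weeks plus 1 extra day.
Each full week contributes 3 days from the set (Thu, Fri, Sat): 12 × 3 = 36.
The 1 extra day is Sunday — none qualify.
Total: 36 + 0 = 36.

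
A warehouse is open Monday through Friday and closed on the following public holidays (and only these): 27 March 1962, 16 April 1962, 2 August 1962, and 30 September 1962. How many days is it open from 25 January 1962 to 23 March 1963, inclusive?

299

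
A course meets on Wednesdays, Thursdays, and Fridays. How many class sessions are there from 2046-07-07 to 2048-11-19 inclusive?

371

2046-07-07 is a Saturday.
The range spans 867 days (inclusive of both endpoints).
867 = 7 × 123 + 6, so there are 123 full weeks plus 6 extra days.
Each full week contributes 3 days from the set (Wed, Thu, Fri): 123 × 3 = 369.
The 6 extra days are Saturday, Sunday, Monday, Tuesday, Wednesday, Thursday — 2 of them qualify.
Total: 369 + 2 = 371.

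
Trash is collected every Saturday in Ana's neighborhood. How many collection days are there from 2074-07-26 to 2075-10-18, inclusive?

2074-07-26 is a Thursday.
That's 450 days from start to end, counting both.
450 = 7 × 64 + 2, so there are 64 full weeks plus 2 extra days.
Each full week contributes one Saturday: 64 so far.
The 2 extra days are Thu, Fri — none qualify.
Total: 64 + 0 = 64.

64 Saturdays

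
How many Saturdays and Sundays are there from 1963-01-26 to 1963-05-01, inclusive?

28

1963-01-26 is a Saturday.
From 1963-01-26 to 1963-05-01 is 96 days inclusive.
96 = 7 × 13 + 5, so there are 13 full weeks plus 5 extra days.
Each full week contributes 2 weekend days (Sat, Sun): 13 × 2 = 26.
The 5 extra days are Sat, Sun, Mon, Tue, Wed — 2 of them qualify.
Total: 26 + 2 = 28.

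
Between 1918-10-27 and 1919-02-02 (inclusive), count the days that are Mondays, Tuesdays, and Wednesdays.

42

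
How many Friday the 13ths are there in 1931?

The 13th falls on a Friday when the month's 13th has weekday Fri.
Jan 13 is Tue; Feb 13 is Fri ✓; Mar 13 is Fri ✓; Apr 13 is Mon; May 13 is Wed; Jun 13 is Sat; Jul 13 is Mon; Aug 13 is Thu; Sep 13 is Sun; Oct 13 is Tue; Nov 13 is Fri ✓; Dec 13 is Sun.
Friday the 13ths: Feb, Mar, Nov.

3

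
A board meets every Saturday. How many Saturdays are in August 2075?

Aug 1, 2075 is a Thursday.
That's 31 days from start to end, counting both.
31 = 7 × 4 + 3, so there are 4 full weeks plus 3 extra days.
Each full week contributes one Saturday: 4 so far.
The 3 extra days are Thursday, Friday, Saturday — 1 of them qualifies.
Total: 4 + 1 = 5.

5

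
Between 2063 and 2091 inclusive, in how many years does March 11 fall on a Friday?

Day of week of March 11 in each year:
2063: Sun, 2064: Tue, 2065: Wed, 2066: Thu, 2067: Fri ✓, 2068: Sun, 2069: Mon, 2070: Tue, 2071: Wed, 2072: Fri ✓, 2073: Sat, 2074: Sun, 2075: Mon, 2076: Wed, 2077: Thu, 2078: Fri ✓, 2079: Sat, 2080: Mon, 2081: Tue, 2082: Wed, 2083: Thu, 2084: Sat, 2085: Sun, 2086: Mon, 2087: Tue, 2088: Thu, 2089: Fri ✓, 2090: Sat, 2091: Sun
Fridays: 2067, 2072, 2078, 2089.

4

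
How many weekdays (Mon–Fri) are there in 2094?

261

2094-01-01 is a Friday.
The range spans 365 days (inclusive of both endpoints).
365 = 7 × 52 + 1, so there are 52 full weeks plus 1 extra day.
Each full week contributes 5 weekdays (Mon–Fri): 52 × 5 = 260.
The 1 extra day is Friday — 1 of them qualifies.
Total: 260 + 1 = 261.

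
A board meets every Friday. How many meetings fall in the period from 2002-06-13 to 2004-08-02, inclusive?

112

2002-06-13 is a Thursday.
The range spans 782 days (inclusive of both endpoints).
782 = 7 × 111 + 5, so there are 111 full weeks plus 5 extra days.
Each full week contributes one Friday: 111 so far.
The 5 extra days are Thursday, Friday, Saturday, Sunday, Monday — 1 of them qualifies.
Total: 111 + 1 = 112.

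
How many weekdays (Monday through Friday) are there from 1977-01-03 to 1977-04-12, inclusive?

1977-01-03 is a Monday.
From 1977-01-03 to 1977-04-12 is 100 days inclusive.
100 = 7 × 14 + 2, so there are 14 full weeks plus 2 extra days.
Each full week contributes 5 weekdays (Mon–Fri): 14 × 5 = 70.
The 2 extra days are Monday, Tuesday — 2 of them qualify.
Total: 70 + 2 = 72.

72 weekdays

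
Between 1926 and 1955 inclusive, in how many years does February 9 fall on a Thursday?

Day of week of February 9 in each year:
1926: Tue, 1927: Wed, 1928: Thu ✓, 1929: Sat, 1930: Sun, 1931: Mon, 1932: Tue, 1933: Thu ✓, 1934: Fri, 1935: Sat, 1936: Sun, 1937: Tue, 1938: Wed, 1939: Thu ✓, 1940: Fri, 1941: Sun, 1942: Mon, 1943: Tue, 1944: Wed, 1945: Fri, 1946: Sat, 1947: Sun, 1948: Mon, 1949: Wed, 1950: Thu ✓, 1951: Fri, 1952: Sat, 1953: Mon, 1954: Tue, 1955: Wed
Thursdays: 1928, 1933, 1939, 1950.

4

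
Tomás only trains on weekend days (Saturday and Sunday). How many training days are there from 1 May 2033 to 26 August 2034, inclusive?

138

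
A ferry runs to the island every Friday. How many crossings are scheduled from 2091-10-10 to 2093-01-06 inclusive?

2091-10-10 is a Wednesday.
The range spans 455 days (inclusive of both endpoints).
455 = 7 × 65, so the span is exactly 65 full weeks.
Each full week contributes one Friday: 65 so far.

65 Fridays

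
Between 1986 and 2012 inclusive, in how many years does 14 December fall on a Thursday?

4

Day of week of December 14 in each year:
1986: Sun, 1987: Mon, 1988: Wed, 1989: Thu ✓, 1990: Fri, 1991: Sat, 1992: Mon, 1993: Tue, 1994: Wed, 1995: Thu ✓, 1996: Sat, 1997: Sun, 1998: Mon, 1999: Tue, 2000: Thu ✓, 2001: Fri, 2002: Sat, 2003: Sun, 2004: Tue, 2005: Wed, 2006: Thu ✓, 2007: Fri, 2008: Sun, 2009: Mon, 2010: Tue, 2011: Wed, 2012: Fri
Thursdays: 1989, 1995, 2000, 2006.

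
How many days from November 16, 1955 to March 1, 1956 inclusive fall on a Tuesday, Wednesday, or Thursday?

November 16, 1955 is a Wednesday.
That's 107 days from start to end, counting both.
107 = 7 × 15 + 2, so there are 15 full weeks plus 2 extra days.
Each full week contributes 3 days from the set (Tue, Wed, Thu): 15 × 3 = 45.
The 2 extra days are Wed, Thu — 2 of them qualify.
Total: 45 + 2 = 47.

47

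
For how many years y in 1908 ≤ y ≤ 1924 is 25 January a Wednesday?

Day of week of January 25 in each year:
1908: Sat, 1909: Mon, 1910: Tue, 1911: Wed ✓, 1912: Thu, 1913: Sat, 1914: Sun, 1915: Mon, 1916: Tue, 1917: Thu, 1918: Fri, 1919: Sat, 1920: Sun, 1921: Tue, 1922: Wed ✓, 1923: Thu, 1924: Fri
Wednesdays: 1911, 1922.

2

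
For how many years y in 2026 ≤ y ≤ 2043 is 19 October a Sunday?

Day of week of October 19 in each year:
2026: Mon, 2027: Tue, 2028: Thu, 2029: Fri, 2030: Sat, 2031: Sun ✓, 2032: Tue, 2033: Wed, 2034: Thu, 2035: Fri, 2036: Sun ✓, 2037: Mon, 2038: Tue, 2039: Wed, 2040: Fri, 2041: Sat, 2042: Sun ✓, 2043: Mon
Sundays: 2031, 2036, 2042.

3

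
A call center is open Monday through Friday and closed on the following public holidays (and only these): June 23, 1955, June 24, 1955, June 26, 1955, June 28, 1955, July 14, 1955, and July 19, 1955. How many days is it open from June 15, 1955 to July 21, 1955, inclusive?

June 15, 1955 is a Wednesday.
From June 15, 1955 to July 21, 1955 is 37 days inclusive.
37 = 7 × 5 + 2, so there are 5 full weeks plus 2 extra days.
Each full week contributes 5 weekdays (Mon–Fri): 5 × 5 = 25.
The 2 extra days are Wed, Thu — 2 of them qualify.
Total: 25 + 2 = 27.
Holidays: June 23, 1955 (Thu); June 24, 1955 (Fri); June 26, 1955 (Sun); June 28, 1955 (Tue); July 14, 1955 (Thu); July 19, 1955 (Tue).
5 of the 6 holidays fall on weekdays; the rest are weekends and were already excluded.
Business days: 27 − 5 = 22.

22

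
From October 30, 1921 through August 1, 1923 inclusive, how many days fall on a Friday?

91

October 30, 1921 is a Sunday.
That's 641 days from start to end, counting both.
641 = 7 × 91 + 4, so there are 91 full weeks plus 4 extra days.
Each full week contributes one Friday: 91 so far.
The 4 extra days are Sunday, Monday, Tuesday, Wednesday — none qualify.
Total: 91 + 0 = 91.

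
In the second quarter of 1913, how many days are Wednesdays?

1 April 1913 is a Tuesday.
From 1 April 1913 to 30 June 1913 is 91 days inclusive.
91 = 7 × 13, so the span is exactly 13 full weeks.
Each full week contributes one Wednesday: 13 so far.

13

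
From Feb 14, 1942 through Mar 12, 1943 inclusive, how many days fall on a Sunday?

56 Sundays

Feb 14, 1942 is a Saturday.
The range spans 392 days (inclusive of both endpoints).
392 = 7 × 56, so the span is exactly 56 full weeks.
Each full week contributes one Sunday: 56 so far.
Total: 56.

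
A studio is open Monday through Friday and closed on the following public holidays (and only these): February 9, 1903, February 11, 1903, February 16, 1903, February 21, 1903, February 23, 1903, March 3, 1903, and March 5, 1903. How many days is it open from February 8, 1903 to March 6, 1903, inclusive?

February 8, 1903 is a Sunday.
The range spans 27 days (inclusive of both endpoints).
27 = 7 × 3 + 6, so there are 3 full weeks plus 6 extra days.
Each full week contributes 5 weekdays (Mon–Fri): 3 × 5 = 15.
The 6 extra days are Sunday, Monday, Tuesday, Wednesday, Thursday, Friday — 5 of them qualify.
Total: 15 + 5 = 20.
Holidays: February 9, 1903 (Mon); February 11, 1903 (Wed); February 16, 1903 (Mon); February 21, 1903 (Sat); February 23, 1903 (Mon); March 3, 1903 (Tue); March 5, 1903 (Thu).
6 of the 7 holidays fall on weekdays; the rest are weekends and were already excluded.
Business days: 20 − 6 = 14.

14 business days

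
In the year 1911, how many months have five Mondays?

4

A month has five Mondays exactly when Monday falls within its first (length − 28) days.
Jan: 31 days, starts Sun → 5 of Sun, Mon, Tue ✓
Feb: 28 days, starts Wed → 5 of (none)
Mar: 31 days, starts Wed → 5 of Wed, Thu, Fri
Apr: 30 days, starts Sat → 5 of Sat, Sun
May: 31 days, starts Mon → 5 of Mon, Tue, Wed ✓
Jun: 30 days, starts Thu → 5 of Thu, Fri
Jul: 31 days, starts Sat → 5 of Sat, Sun, Mon ✓
Aug: 31 days, starts Tue → 5 of Tue, Wed, Thu
Sep: 30 days, starts Fri → 5 of Fri, Sat
Oct: 31 days, starts Sun → 5 of Sun, Mon, Tue ✓
Nov: 30 days, starts Wed → 5 of Wed, Thu
Dec: 31 days, starts Fri → 5 of Fri, Sat, Sun
Months with five Mondays: Jan, May, Jul, Oct.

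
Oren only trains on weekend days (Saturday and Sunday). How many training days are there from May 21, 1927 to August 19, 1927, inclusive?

May 21, 1927 is a Saturday.
That's 91 days from start to end, counting both.
91 = 7 × 13, so the span is exactly 13 full weeks.
Each full week contributes 2 weekend days (Sat, Sun): 13 × 2 = 26.

26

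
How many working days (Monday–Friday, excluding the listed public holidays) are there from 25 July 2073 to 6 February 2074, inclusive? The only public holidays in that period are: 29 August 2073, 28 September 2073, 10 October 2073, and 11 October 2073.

25 July 2073 is a Tuesday.
The range spans 197 days (inclusive of both endpoints).
197 = 7 × 28 + 1, so there are 28 full weeks plus 1 extra day.
Each full week contributes 5 weekdays (Mon–Fri): 28 × 5 = 140.
The 1 extra day is Tuesday — 1 of them qualifies.
Total: 140 + 1 = 141.
Holidays: 29 August 2073 (Tue); 28 September 2073 (Thu); 10 October 2073 (Tue); 11 October 2073 (Wed).
All 4 holidays fall on weekdays, so subtract 4.
Business days: 141 − 4 = 137.

137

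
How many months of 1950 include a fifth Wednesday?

A month has five Wednesdays exactly when Wednesday falls within its first (length − 28) days.
Jan: 31 days, starts Sun → 5 of Sun, Mon, Tue
Feb: 28 days, starts Wed → 5 of (none)
Mar: 31 days, starts Wed → 5 of Wed, Thu, Fri ✓
Apr: 30 days, starts Sat → 5 of Sat, Sun
May: 31 days, starts Mon → 5 of Mon, Tue, Wed ✓
Jun: 30 days, starts Thu → 5 of Thu, Fri
Jul: 31 days, starts Sat → 5 of Sat, Sun, Mon
Aug: 31 days, starts Tue → 5 of Tue, Wed, Thu ✓
Sep: 30 days, starts Fri → 5 of Fri, Sat
Oct: 31 days, starts Sun → 5 of Sun, Mon, Tue
Nov: 30 days, starts Wed → 5 of Wed, Thu ✓
Dec: 31 days, starts Fri → 5 of Fri, Sat, Sun
Months with five Wednesdays: Mar, May, Aug, Nov.

4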